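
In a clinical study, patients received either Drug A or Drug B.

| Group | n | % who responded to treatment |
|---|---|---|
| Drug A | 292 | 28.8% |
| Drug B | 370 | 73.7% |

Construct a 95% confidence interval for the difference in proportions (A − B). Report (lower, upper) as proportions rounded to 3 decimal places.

The two standard errors are √(0.2880×0.7120/292) = 0.02650 and √(0.7370×0.2630/370) = 0.02289.
Because the samples are independent, SE_diff = √(0.02650² + 0.02289²) = 0.03502.
Using z* = 1.960 for 95%, ME = 1.960 × 0.03502 = 0.06864.
p̂₁ − p̂₂ = -0.4490; interval -0.4490 ± 0.06864 gives (-0.518, -0.380).

(-0.518, -0.380)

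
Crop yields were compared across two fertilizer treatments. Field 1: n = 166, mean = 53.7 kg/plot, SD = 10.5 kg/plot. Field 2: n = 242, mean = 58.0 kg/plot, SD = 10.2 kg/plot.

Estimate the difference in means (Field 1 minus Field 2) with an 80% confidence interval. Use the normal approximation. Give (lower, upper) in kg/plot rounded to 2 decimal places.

SE₁ = s₁/√n₁ = 10.5/√166 = 0.8150; SE₂ = 10.2/√242 = 0.6557.
Independent samples, unequal variances: SE_diff = √(SE₁² + SE₂²) = √(0.664225 + 0.42994249) = 1.0460.
z* = 1.282, so margin of error = 1.282 × 1.0460 = 1.3410.
Difference in means = 53.7 − 58.0 = -4.3000.
-4.3000 ± 1.3410 → (-5.64, -2.96).

(-5.64, -2.96)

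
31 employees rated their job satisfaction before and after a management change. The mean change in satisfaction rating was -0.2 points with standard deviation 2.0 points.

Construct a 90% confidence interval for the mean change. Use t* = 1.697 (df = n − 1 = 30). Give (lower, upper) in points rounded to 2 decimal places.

(-0.81, 0.41)

Paired design: SE = s_d/√n = 2.0/√31 = 0.3592.
t* = 1.697; margin of error = 1.697 × 0.3592 = 0.6096.
-0.2 ± 0.6096 → (-0.81, 0.41).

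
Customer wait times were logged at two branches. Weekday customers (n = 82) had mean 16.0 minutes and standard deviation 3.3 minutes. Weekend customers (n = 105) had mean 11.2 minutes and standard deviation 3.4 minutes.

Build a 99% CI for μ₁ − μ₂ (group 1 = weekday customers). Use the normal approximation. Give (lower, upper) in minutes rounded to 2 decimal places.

(3.53, 6.07)

Standard errors of each mean: 3.3/√82 = 0.3644 and 3.4/√105 = 0.3318.
SE(x̄₁ − x̄₂) = √(0.3644² + 0.3318²) = 0.4928 for independent samples with unequal variances.
With z* = 2.576, the margin is 2.576 × 0.4928 = 1.2695.
x̄₁ − x̄₂ = 16.0 − 11.2 = 4.8000; the interval is 4.8000 ± 1.2695 = (3.53, 6.07).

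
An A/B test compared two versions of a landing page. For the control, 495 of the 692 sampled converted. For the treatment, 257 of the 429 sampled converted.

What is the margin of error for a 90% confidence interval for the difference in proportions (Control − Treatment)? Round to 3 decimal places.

0.048

Sample proportions: 495/692 = 0.7153, 257/429 = 0.5991.
Each SE is √(p̂(1−p̂)/n): √(0.7153·0.2847/692) = 0.01715 and √(0.5991·0.4009/429) = 0.02366.
SE(p̂₁ − p̂₂) = √(SE₁² + SE₂²) = √(0.0002941225 + 0.0005597956) = 0.02922, since the two samples are independent.
At 90% confidence z* = 1.645; margin = 1.645 × 0.02922 = 0.04807.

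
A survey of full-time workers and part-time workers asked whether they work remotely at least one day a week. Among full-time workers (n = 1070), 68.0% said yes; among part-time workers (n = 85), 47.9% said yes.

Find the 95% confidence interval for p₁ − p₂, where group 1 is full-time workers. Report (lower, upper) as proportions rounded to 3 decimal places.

SE₁ = √(p̂₁(1−p̂₁)/n₁) = √(0.6800·0.3200/1070) = 0.01426; SE₂ = √(0.4790·0.5210/85) = 0.05418.
Independent samples: SE of the difference = √(SE₁² + SE₂²) = √(0.0002033476 + 0.0029354724) = 0.05603.
z* for 95% confidence is 1.960, so the margin of error is 1.960 × 0.05603 = 0.10982.
Point estimate p̂₁ − p̂₂ = 0.6800 − 0.4790 = 0.2010.
0.2010 ± 0.10982 → (0.091, 0.311).

(0.091, 0.311)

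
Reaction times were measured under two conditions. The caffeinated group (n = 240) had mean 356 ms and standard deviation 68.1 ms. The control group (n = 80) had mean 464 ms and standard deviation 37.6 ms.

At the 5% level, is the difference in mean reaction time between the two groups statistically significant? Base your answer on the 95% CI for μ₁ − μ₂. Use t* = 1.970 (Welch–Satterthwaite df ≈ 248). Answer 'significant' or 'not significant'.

significant

Per-group SEs: s₁/√n₁ = 68.1/√240 = 4.3958, s₂/√n₂ = 37.6/√80 = 4.2038.
Unpooled SE of the difference: √(19.32305764 + 17.67193444) = 6.0824.
Margin of error = t* · SE = 1.970 × 6.0824 = 11.9823.
x̄₁ − x̄₂ = 356 − 464 = -108.0000.
CI: -108.0000 ± 11.9823 = (-119.9823, -96.0177).
The interval (-119.9823, -96.0177) does not contain 0, so the difference is significant.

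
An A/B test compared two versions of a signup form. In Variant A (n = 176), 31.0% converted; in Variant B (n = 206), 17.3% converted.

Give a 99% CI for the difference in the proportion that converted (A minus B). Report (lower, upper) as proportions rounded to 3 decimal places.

Each SE is √(p̂(1−p̂)/n): √(0.3100·0.6900/176) = 0.03486 and √(0.1730·0.8270/206) = 0.02635.
SE(p̂₁ − p̂₂) = √(SE₁² + SE₂²) = √(0.0012152196 + 0.0006943225) = 0.04370, since the two samples are independent.
At 99% confidence z* = 2.576; margin = 2.576 × 0.04370 = 0.11257.
The difference is 0.3100 − 0.1730 = 0.1370, so the interval is 0.1370 ± 0.11257 = (0.024, 0.250).

(0.024, 0.250)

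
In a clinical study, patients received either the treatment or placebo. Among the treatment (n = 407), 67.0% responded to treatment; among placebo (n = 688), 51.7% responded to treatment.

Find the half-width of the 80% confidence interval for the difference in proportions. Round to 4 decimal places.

Each SE is √(p̂(1−p̂)/n): √(0.6700·0.3300/407) = 0.02331 and √(0.5170·0.4830/688) = 0.01905.
SE(p̂₁ − p̂₂) = √(SE₁² + SE₂²) = √(0.0005433561 + 0.0003629025) = 0.03010, since the two samples are independent.
At 80% confidence z* = 1.282; margin = 1.282 × 0.03010 = 0.03859.

0.0386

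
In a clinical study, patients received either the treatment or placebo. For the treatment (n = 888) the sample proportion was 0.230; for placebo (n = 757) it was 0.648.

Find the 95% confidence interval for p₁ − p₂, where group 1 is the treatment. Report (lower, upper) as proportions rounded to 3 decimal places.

The two standard errors are √(0.2300×0.7700/888) = 0.01412 and √(0.6480×0.3520/757) = 0.01736.
Because the samples are independent, SE_diff = √(0.01412² + 0.01736²) = 0.02238.
Using z* = 1.960 for 95%, ME = 1.960 × 0.02238 = 0.04386.
p̂₁ − p̂₂ = -0.4180; interval -0.4180 ± 0.04386 gives (-0.462, -0.374).

(-0.462, -0.374)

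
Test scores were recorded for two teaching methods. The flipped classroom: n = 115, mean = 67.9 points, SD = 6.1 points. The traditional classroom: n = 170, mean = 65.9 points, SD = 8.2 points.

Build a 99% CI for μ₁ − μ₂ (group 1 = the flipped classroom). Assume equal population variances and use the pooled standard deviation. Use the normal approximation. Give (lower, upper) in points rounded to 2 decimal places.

s_p = √[((n₁−1)s₁² + (n₂−1)s₂²)/(n₁+n₂−2)] = √[(114·6.1² + 169·8.2²)/283] = 7.4258.
SE = 7.4258·√(1/115 + 1/170) = 0.8966.
With z* = 2.576, margin = 2.576 × 0.8966 = 2.3096.
x̄₁ − x̄₂ = 67.9 − 65.9 = 2.0000; interval 2.0000 ± 2.3096 = (-0.31, 4.31).

(-0.31, 4.31)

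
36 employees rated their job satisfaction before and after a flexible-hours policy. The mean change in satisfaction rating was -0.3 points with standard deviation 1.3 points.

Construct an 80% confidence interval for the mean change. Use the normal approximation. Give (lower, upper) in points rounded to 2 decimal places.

Paired design: SE = s_d/√n = 1.3/√36 = 0.2167.
z* = 1.282; margin of error = 1.282 × 0.2167 = 0.2778.
-0.3 ± 0.2778 → (-0.58, -0.02).

(-0.58, -0.02)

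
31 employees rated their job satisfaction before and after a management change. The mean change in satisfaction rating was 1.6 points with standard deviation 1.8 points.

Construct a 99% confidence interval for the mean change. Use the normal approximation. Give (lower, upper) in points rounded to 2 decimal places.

Paired design: SE = s_d/√n = 1.8/√31 = 0.3233.
z* = 2.576; margin of error = 2.576 × 0.3233 = 0.8328.
1.6 ± 0.8328 → (0.77, 2.43).

(0.77, 2.43)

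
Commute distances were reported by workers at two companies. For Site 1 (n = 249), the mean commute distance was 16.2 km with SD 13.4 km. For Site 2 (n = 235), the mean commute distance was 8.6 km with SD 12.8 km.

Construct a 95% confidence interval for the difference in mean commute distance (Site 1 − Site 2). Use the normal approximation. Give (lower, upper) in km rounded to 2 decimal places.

Standard errors of each mean: 13.4/√249 = 0.8492 and 12.8/√235 = 0.8350.
SE(x̄₁ − x̄₂) = √(0.8492² + 0.8350²) = 1.1910 for independent samples with unequal variances.
With z* = 1.960, the margin is 1.960 × 1.1910 = 2.3344.
x̄₁ − x̄₂ = 16.2 − 8.6 = 7.6000; the interval is 7.6000 ± 2.3344 = (5.27, 9.93).

(5.27, 9.93)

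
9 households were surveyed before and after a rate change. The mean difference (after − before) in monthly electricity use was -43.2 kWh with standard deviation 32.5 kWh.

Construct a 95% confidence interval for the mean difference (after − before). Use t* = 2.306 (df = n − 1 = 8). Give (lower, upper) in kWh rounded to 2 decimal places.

This is a matched-pairs design, so SE = s_d/√n = 32.5/√9 = 10.8333.
Margin = 2.306 × 10.8333 = 24.9816; the interval is -43.2 ± 24.9816 = (-68.18, -18.22).

(-68.18, -18.22)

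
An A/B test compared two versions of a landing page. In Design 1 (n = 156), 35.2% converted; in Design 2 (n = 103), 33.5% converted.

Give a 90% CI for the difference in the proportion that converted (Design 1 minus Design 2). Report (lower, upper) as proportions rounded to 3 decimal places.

SE₁ = √(p̂₁(1−p̂₁)/n₁) = √(0.3520·0.6480/156) = 0.03824; SE₂ = √(0.3350·0.6650/103) = 0.04651.
Independent samples: SE of the difference = √(SE₁² + SE₂²) = √(0.0014622976 + 0.0021631801) = 0.06021.
z* for 90% confidence is 1.645, so the margin of error is 1.645 × 0.06021 = 0.09905.
Point estimate p̂₁ − p̂₂ = 0.3520 − 0.3350 = 0.0170.
0.0170 ± 0.09905 → (-0.082, 0.116).

(-0.082, 0.116)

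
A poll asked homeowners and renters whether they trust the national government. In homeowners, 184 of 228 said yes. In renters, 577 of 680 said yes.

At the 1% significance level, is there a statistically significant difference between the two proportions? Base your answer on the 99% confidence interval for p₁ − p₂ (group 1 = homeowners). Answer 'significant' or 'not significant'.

not significant

Sample proportions: 184/228 = 0.8070, 577/680 = 0.8485.
Each SE is √(p̂(1−p̂)/n): √(0.8070·0.1930/228) = 0.02614 and √(0.8485·0.1515/680) = 0.01375.
SE(p̂₁ − p̂₂) = √(SE₁² + SE₂²) = √(0.0006832996 + 0.0001890625) = 0.02954, since the two samples are independent.
At 99% confidence z* = 2.576; margin = 2.576 × 0.02954 = 0.07610.
The difference is 0.8070 − 0.8485 = -0.0415, so the interval is -0.0415 ± 0.07610 = (-0.11760, 0.03460).
The interval (-0.11760, 0.03460) contains 0, so the difference is not significant.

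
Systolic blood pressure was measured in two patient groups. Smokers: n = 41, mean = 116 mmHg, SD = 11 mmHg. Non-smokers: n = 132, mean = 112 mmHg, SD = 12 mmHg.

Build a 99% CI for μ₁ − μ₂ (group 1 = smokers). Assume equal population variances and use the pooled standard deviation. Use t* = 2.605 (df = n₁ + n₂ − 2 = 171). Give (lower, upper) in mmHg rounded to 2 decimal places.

(-1.48, 9.48)

Pooled variance s_p² = [40·11² + 131·12²] / (41+132−2) = 138.6199, so s_p = 11.7737.
SE_diff = s_p·√(1/n₁ + 1/n₂) = 11.7737·√(1/41 + 1/132) = 2.1050.
t* = 2.605; margin = 2.605 × 2.1050 = 5.4835.
Difference = 116 − 112 = 4.0000.
4.0000 ± 5.4835 → (-1.48, 9.48).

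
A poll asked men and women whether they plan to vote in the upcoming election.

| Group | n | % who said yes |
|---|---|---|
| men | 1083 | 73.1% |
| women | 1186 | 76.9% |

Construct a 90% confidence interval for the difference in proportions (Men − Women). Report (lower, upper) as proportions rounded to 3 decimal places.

Each SE is √(p̂(1−p̂)/n): √(0.7310·0.2690/1083) = 0.01347 and √(0.7690·0.2310/1186) = 0.01224.
SE(p̂₁ − p̂₂) = √(SE₁² + SE₂²) = √(0.0001814409 + 0.0001498176) = 0.01820, since the two samples are independent.
At 90% confidence z* = 1.645; margin = 1.645 × 0.01820 = 0.02994.
The difference is 0.7310 − 0.7690 = -0.0380, so the interval is -0.0380 ± 0.02994 = (-0.068, -0.008).

(-0.068, -0.008)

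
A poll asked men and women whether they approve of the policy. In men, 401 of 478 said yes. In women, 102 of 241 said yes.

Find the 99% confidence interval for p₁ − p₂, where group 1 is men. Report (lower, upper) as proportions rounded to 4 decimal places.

(0.3230, 0.5084)

Sample proportions: 401/478 = 0.8389, 102/241 = 0.4232.
Each SE is √(p̂(1−p̂)/n): √(0.8389·0.1611/478) = 0.01681 and √(0.4232·0.5768/241) = 0.03183.
SE(p̂₁ − p̂₂) = √(SE₁² + SE₂²) = √(0.0002825761 + 0.0010131489) = 0.03600, since the two samples are independent.
At 99% confidence z* = 2.576; margin = 2.576 × 0.03600 = 0.09274.
The difference is 0.8389 − 0.4232 = 0.4157, so the interval is 0.4157 ± 0.09274 = (0.3230, 0.5084).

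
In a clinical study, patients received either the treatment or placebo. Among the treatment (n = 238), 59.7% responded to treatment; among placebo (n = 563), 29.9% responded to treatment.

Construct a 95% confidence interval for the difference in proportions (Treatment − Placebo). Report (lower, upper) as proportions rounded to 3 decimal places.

Each SE is √(p̂(1−p̂)/n): √(0.5970·0.4030/238) = 0.03179 and √(0.2990·0.7010/563) = 0.01929.
SE(p̂₁ − p̂₂) = √(SE₁² + SE₂²) = √(0.0010106041 + 0.0003721041) = 0.03718, since the two samples are independent.
At 95% confidence z* = 1.960; margin = 1.960 × 0.03718 = 0.07287.
The difference is 0.5970 − 0.2990 = 0.2980, so the interval is 0.2980 ± 0.07287 = (0.225, 0.371).

(0.225, 0.371)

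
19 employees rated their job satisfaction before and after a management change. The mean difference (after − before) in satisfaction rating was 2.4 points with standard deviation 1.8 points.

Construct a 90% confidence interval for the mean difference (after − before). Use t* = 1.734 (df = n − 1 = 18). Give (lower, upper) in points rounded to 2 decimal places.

(1.68, 3.12)

Paired design: SE = s_d/√n = 1.8/√19 = 0.4129.
t* = 1.734; margin of error = 1.734 × 0.4129 = 0.7160.
2.4 ± 0.7160 → (1.68, 3.12).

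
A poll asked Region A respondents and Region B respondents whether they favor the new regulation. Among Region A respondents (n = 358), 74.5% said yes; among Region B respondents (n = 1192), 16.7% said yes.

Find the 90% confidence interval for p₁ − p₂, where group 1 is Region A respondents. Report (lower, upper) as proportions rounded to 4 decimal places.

(0.5361, 0.6199)

Each SE is √(p̂(1−p̂)/n): √(0.7450·0.2550/358) = 0.02304 and √(0.1670·0.8330/1192) = 0.01080.
SE(p̂₁ − p̂₂) = √(SE₁² + SE₂²) = √(0.0005308416 + 0.00011664) = 0.02545, since the two samples are independent.
At 90% confidence z* = 1.645; margin = 1.645 × 0.02545 = 0.04187.
The difference is 0.7450 − 0.1670 = 0.5780, so the interval is 0.5780 ± 0.04187 = (0.5361, 0.6199).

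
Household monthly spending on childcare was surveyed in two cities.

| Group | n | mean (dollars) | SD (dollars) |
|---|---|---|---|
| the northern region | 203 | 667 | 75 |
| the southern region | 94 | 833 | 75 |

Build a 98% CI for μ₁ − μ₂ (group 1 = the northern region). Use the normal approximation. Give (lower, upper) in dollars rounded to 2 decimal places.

SE₁ = s₁/√n₁ = 75/√203 = 5.2640; SE₂ = 75/√94 = 7.7357.
Independent samples, unequal variances: SE_diff = √(SE₁² + SE₂²) = √(27.709696 + 59.84105449) = 9.3569.
z* = 2.326, so margin of error = 2.326 × 9.3569 = 21.7641.
Difference in means = 667 − 833 = -166.0000.
-166.0000 ± 21.7641 → (-187.76, -144.24).

(-187.76, -144.24)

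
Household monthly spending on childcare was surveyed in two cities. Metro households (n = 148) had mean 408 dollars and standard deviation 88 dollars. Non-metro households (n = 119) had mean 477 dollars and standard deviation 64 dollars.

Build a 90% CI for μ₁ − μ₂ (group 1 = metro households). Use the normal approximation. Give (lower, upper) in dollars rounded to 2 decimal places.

(-84.32, -53.68)

Standard errors of each mean: 88/√148 = 7.2336 and 64/√119 = 5.8669.
SE(x̄₁ − x̄₂) = √(7.2336² + 5.8669²) = 9.3137 for independent samples with unequal variances.
With z* = 1.645, the margin is 1.645 × 9.3137 = 15.3210.
x̄₁ − x̄₂ = 408 − 477 = -69.0000; the interval is -69.0000 ± 15.3210 = (-84.32, -53.68).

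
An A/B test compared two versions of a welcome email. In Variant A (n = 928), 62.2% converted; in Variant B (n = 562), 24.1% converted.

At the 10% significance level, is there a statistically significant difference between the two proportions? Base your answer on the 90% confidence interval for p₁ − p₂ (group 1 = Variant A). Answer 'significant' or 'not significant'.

Each SE is √(p̂(1−p̂)/n): √(0.6220·0.3780/928) = 0.01592 and √(0.2410·0.7590/562) = 0.01804.
SE(p̂₁ − p̂₂) = √(SE₁² + SE₂²) = √(0.0002534464 + 0.0003254416) = 0.02406, since the two samples are independent.
At 90% confidence z* = 1.645; margin = 1.645 × 0.02406 = 0.03958.
The difference is 0.6220 − 0.2410 = 0.3810, so the interval is 0.3810 ± 0.03958 = (0.34142, 0.42058).
The interval (0.34142, 0.42058) does not contain 0, so the difference is significant.

significant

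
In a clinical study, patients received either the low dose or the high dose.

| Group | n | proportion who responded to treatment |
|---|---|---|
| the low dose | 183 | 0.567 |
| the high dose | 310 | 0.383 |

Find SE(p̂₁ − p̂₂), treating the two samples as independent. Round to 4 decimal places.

0.0459

Each SE is √(p̂(1−p̂)/n): √(0.5670·0.4330/183) = 0.03663 and √(0.3830·0.6170/310) = 0.02761.
SE(p̂₁ − p̂₂) = √(SE₁² + SE₂²) = √(0.0013417569 + 0.0007623121) = 0.04587, since the two samples are independent.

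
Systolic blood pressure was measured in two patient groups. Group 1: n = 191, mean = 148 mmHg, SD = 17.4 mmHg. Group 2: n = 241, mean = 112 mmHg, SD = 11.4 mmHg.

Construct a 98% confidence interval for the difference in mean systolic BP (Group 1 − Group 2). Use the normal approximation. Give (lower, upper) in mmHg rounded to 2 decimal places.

(32.61, 39.39)

SE₁ = s₁/√n₁ = 17.4/√191 = 1.2590; SE₂ = 11.4/√241 = 0.7343.
Independent samples, unequal variances: SE_diff = √(SE₁² + SE₂²) = √(1.585081 + 0.53919649) = 1.4575.
z* = 2.326, so margin of error = 2.326 × 1.4575 = 3.3901.
Difference in means = 148 − 112 = 36.0000.
36.0000 ± 3.3901 → (32.61, 39.39).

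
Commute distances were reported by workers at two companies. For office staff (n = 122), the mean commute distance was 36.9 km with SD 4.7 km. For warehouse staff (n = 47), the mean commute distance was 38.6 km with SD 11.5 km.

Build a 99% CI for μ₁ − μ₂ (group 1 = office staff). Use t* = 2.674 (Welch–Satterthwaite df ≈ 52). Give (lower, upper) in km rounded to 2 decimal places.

Standard errors of each mean: 4.7/√122 = 0.4255 and 11.5/√47 = 1.6774.
SE(x̄₁ − x̄₂) = √(0.4255² + 1.6774²) = 1.7305 for independent samples with unequal variances.
With t* = 2.674, the margin is 2.674 × 1.7305 = 4.6274.
x̄₁ − x̄₂ = 36.9 − 38.6 = -1.7000; the interval is -1.7000 ± 4.6274 = (-6.33, 2.93).

(-6.33, 2.93)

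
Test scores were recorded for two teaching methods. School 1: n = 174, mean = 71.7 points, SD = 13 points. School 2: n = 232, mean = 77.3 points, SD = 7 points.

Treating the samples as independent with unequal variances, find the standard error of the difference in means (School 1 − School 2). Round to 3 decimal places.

1.087

Standard errors of each mean: 13/√174 = 0.9855 and 7/√232 = 0.4596.
SE(x̄₁ − x̄₂) = √(0.9855² + 0.4596²) = 1.0874 for independent samples with unequal variances.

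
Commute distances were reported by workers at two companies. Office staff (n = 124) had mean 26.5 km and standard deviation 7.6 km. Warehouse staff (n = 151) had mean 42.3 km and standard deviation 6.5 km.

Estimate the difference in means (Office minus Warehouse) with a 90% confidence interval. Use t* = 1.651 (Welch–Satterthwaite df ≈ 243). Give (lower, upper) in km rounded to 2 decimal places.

(-17.23, -14.37)

Per-group SEs: s₁/√n₁ = 7.6/√124 = 0.6825, s₂/√n₂ = 6.5/√151 = 0.5290.
Unpooled SE of the difference: √(0.46580625 + 0.279841) = 0.8635.
Margin of error = t* · SE = 1.651 × 0.8635 = 1.4256.
x̄₁ − x̄₂ = 26.5 − 42.3 = -15.8000.
CI: -15.8000 ± 1.4256 = (-17.23, -14.37).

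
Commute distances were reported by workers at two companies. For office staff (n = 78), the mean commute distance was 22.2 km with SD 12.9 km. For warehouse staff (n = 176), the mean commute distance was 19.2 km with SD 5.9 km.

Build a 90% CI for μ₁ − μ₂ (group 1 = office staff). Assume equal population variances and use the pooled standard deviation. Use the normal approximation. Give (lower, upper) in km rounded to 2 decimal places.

s_p = √[((n₁−1)s₁² + (n₂−1)s₂²)/(n₁+n₂−2)] = √[(77·12.9² + 175·5.9²)/252] = 8.6615.
SE = 8.6615·√(1/78 + 1/176) = 1.1782.
With z* = 1.645, margin = 1.645 × 1.1782 = 1.9381.
x̄₁ − x̄₂ = 22.2 − 19.2 = 3.0000; interval 3.0000 ± 1.9381 = (1.06, 4.94).

(1.06, 4.94)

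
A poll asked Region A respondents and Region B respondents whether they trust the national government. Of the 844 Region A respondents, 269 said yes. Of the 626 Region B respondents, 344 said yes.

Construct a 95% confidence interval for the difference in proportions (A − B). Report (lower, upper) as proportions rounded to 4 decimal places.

Sample proportions: 269/844 = 0.3187, 344/626 = 0.5495.
Each SE is √(p̂(1−p̂)/n): √(0.3187·0.6813/844) = 0.01604 and √(0.5495·0.4505/626) = 0.01989.
SE(p̂₁ − p̂₂) = √(SE₁² + SE₂²) = √(0.0002572816 + 0.0003956121) = 0.02555, since the two samples are independent.
At 95% confidence z* = 1.960; margin = 1.960 × 0.02555 = 0.05008.
The difference is 0.3187 − 0.5495 = -0.2308, so the interval is -0.2308 ± 0.05008 = (-0.2809, -0.1807).

(-0.2809, -0.1807)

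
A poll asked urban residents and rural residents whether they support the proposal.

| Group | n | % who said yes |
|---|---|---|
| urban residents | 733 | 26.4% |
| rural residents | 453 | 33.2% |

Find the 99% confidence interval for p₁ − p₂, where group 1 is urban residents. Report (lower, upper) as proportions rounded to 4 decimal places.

Each SE is √(p̂(1−p̂)/n): √(0.2640·0.7360/733) = 0.01628 and √(0.3320·0.6680/453) = 0.02213.
SE(p̂₁ − p̂₂) = √(SE₁² + SE₂²) = √(0.0002650384 + 0.0004897369) = 0.02747, since the two samples are independent.
At 99% confidence z* = 2.576; margin = 2.576 × 0.02747 = 0.07076.
The difference is 0.2640 − 0.3320 = -0.0680, so the interval is -0.0680 ± 0.07076 = (-0.1388, 0.0028).

(-0.1388, 0.0028)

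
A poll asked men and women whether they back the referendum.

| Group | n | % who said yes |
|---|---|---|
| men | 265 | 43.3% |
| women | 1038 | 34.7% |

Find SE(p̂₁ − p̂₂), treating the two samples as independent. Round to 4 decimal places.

0.0338

Each SE is √(p̂(1−p̂)/n): √(0.4330·0.5670/265) = 0.03044 and √(0.3470·0.6530/1038) = 0.01477.
SE(p̂₁ − p̂₂) = √(SE₁² + SE₂²) = √(0.0009265936 + 0.0002181529) = 0.03383, since the two samples are independent.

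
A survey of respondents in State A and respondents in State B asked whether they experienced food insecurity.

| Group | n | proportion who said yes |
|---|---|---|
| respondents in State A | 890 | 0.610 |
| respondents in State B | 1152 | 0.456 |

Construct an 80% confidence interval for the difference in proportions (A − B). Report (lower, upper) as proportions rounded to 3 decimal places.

Each SE is √(p̂(1−p̂)/n): √(0.6100·0.3900/890) = 0.01635 and √(0.4560·0.5440/1152) = 0.01467.
SE(p̂₁ − p̂₂) = √(SE₁² + SE₂²) = √(0.0002673225 + 0.0002152089) = 0.02197, since the two samples are independent.
At 80% confidence z* = 1.282; margin = 1.282 × 0.02197 = 0.02817.
The difference is 0.6100 − 0.4560 = 0.1540, so the interval is 0.1540 ± 0.02817 = (0.126, 0.182).

(0.126, 0.182)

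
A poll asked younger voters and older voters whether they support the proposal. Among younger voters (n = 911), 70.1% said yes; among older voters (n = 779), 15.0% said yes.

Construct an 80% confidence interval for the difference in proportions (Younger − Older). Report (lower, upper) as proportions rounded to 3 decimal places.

(0.526, 0.576)

SE₁ = √(p̂₁(1−p̂₁)/n₁) = √(0.7010·0.2990/911) = 0.01517; SE₂ = √(0.1500·0.8500/779) = 0.01279.
Independent samples: SE of the difference = √(SE₁² + SE₂²) = √(0.0002301289 + 0.0001635841) = 0.01984.
z* for 80% confidence is 1.282, so the margin of error is 1.282 × 0.01984 = 0.02543.
Point estimate p̂₁ − p̂₂ = 0.7010 − 0.1500 = 0.5510.
0.5510 ± 0.02543 → (0.526, 0.576).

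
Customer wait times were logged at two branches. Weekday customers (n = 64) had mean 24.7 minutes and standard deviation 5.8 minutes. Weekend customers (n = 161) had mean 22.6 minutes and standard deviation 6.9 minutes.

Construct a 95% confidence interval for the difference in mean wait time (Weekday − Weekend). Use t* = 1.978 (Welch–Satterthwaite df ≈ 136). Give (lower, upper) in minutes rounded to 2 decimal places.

(0.31, 3.89)

Per-group SEs: s₁/√n₁ = 5.8/√64 = 0.7250, s₂/√n₂ = 6.9/√161 = 0.5438.
Unpooled SE of the difference: √(0.525625 + 0.29571844) = 0.9063.
Margin of error = t* · SE = 1.978 × 0.9063 = 1.7927.
x̄₁ − x̄₂ = 24.7 − 22.6 = 2.1000.
CI: 2.1000 ± 1.7927 = (0.31, 3.89).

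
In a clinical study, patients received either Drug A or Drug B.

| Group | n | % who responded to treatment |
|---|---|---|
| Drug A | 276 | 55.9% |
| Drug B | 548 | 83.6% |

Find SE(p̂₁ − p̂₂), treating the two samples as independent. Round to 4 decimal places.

SE₁ = √(p̂₁(1−p̂₁)/n₁) = √(0.5590·0.4410/276) = 0.02989; SE₂ = √(0.8360·0.1640/548) = 0.01582.
Independent samples: SE of the difference = √(SE₁² + SE₂²) = √(0.0008934121 + 0.0002502724) = 0.03382.

0.0338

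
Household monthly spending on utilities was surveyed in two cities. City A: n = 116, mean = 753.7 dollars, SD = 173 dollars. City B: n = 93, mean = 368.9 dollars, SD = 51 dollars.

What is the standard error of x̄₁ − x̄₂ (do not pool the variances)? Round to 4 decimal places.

Per-group SEs: s₁/√n₁ = 173/√116 = 16.0626, s₂/√n₂ = 51/√93 = 5.2885.
Unpooled SE of the difference: √(258.00711876 + 27.96823225) = 16.9108.

16.9108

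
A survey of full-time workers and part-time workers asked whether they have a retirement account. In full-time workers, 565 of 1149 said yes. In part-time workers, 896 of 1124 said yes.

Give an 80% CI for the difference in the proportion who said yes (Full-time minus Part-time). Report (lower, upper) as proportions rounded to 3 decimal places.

(-0.330, -0.281)

Sample proportions: 565/1149 = 0.4917, 896/1124 = 0.7972.
Each SE is √(p̂(1−p̂)/n): √(0.4917·0.5083/1149) = 0.01475 and √(0.7972·0.2028/1124) = 0.01199.
SE(p̂₁ − p̂₂) = √(SE₁² + SE₂²) = √(0.0002175625 + 0.0001437601) = 0.01901, since the two samples are independent.
At 80% confidence z* = 1.282; margin = 1.282 × 0.01901 = 0.02437.
The difference is 0.4917 − 0.7972 = -0.3055, so the interval is -0.3055 ± 0.02437 = (-0.330, -0.281).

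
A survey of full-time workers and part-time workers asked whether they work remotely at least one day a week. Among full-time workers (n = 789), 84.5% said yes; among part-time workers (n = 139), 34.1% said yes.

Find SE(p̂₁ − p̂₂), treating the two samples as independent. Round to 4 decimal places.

0.0422

The two standard errors are √(0.8450×0.1550/789) = 0.01288 and √(0.3410×0.6590/139) = 0.04021.
Because the samples are independent, SE_diff = √(0.01288² + 0.04021²) = 0.04222.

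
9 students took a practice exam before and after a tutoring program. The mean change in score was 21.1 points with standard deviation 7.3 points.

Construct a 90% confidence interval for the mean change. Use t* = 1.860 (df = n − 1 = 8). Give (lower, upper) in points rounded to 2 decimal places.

(16.57, 25.63)

This is a matched-pairs design, so SE = s_d/√n = 7.3/√9 = 2.4333.
Margin = 1.860 × 2.4333 = 4.5259; the interval is 21.1 ± 4.5259 = (16.57, 25.63).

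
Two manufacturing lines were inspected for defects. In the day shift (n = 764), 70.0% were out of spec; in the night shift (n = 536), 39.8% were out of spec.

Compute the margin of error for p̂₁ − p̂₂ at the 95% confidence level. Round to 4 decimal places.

SE₁ = √(p̂₁(1−p̂₁)/n₁) = √(0.7000·0.3000/764) = 0.01658; SE₂ = √(0.3980·0.6020/536) = 0.02114.
Independent samples: SE of the difference = √(SE₁² + SE₂²) = √(0.0002748964 + 0.0004468996) = 0.02687.
z* for 95% confidence is 1.960, so the margin of error is 1.960 × 0.02687 = 0.05267.

0.0527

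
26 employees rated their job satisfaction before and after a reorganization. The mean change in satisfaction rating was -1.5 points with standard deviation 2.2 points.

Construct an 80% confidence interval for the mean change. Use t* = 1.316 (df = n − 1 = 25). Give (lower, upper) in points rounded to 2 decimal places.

This is a matched-pairs design, so SE = s_d/√n = 2.2/√26 = 0.4315.
Margin = 1.316 × 0.4315 = 0.5679; the interval is -1.5 ± 0.5679 = (-2.07, -0.93).

(-2.07, -0.93)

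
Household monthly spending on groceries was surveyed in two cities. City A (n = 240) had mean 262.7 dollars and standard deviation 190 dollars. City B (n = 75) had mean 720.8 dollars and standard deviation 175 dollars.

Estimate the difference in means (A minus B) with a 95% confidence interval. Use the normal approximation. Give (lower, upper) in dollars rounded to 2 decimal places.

Per-group SEs: s₁/√n₁ = 190/√240 = 12.2644, s₂/√n₂ = 175/√75 = 20.2073.
Unpooled SE of the difference: √(150.41550736 + 408.33497329) = 23.6379.
Margin of error = z* · SE = 1.960 × 23.6379 = 46.3303.
x̄₁ − x̄₂ = 262.7 − 720.8 = -458.1000.
CI: -458.1000 ± 46.3303 = (-504.43, -411.77).

(-504.43, -411.77)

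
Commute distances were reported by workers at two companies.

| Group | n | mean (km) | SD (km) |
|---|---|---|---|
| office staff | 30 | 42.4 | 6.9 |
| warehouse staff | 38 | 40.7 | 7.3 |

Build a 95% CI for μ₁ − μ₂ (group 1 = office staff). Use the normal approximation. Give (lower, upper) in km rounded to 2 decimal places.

(-1.69, 5.09)

Standard errors of each mean: 6.9/√30 = 1.2598 and 7.3/√38 = 1.1842.
SE(x̄₁ − x̄₂) = √(1.2598² + 1.1842²) = 1.7290 for independent samples with unequal variances.
With z* = 1.960, the margin is 1.960 × 1.7290 = 3.3888.
x̄₁ − x̄₂ = 42.4 − 40.7 = 1.7000; the interval is 1.7000 ± 3.3888 = (-1.69, 5.09).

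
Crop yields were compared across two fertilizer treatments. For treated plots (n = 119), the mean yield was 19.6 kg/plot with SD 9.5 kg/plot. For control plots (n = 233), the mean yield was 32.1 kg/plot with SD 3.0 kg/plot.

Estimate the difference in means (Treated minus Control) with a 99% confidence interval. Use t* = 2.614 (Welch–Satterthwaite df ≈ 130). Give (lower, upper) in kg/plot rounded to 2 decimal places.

(-14.83, -10.17)

SE₁ = s₁/√n₁ = 9.5/√119 = 0.8709; SE₂ = 3.0/√233 = 0.1965.
Independent samples, unequal variances: SE_diff = √(SE₁² + SE₂²) = √(0.75846681 + 0.03861225) = 0.8928.
t* = 2.614, so margin of error = 2.614 × 0.8928 = 2.3338.
Difference in means = 19.6 − 32.1 = -12.5000.
-12.5000 ± 2.3338 → (-14.83, -10.17).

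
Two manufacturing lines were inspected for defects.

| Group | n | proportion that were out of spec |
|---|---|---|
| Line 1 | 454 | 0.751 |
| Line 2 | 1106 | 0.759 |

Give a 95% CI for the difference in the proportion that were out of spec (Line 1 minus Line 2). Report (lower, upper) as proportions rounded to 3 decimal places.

(-0.055, 0.039)

The two standard errors are √(0.7510×0.2490/454) = 0.02030 and √(0.7590×0.2410/1106) = 0.01286.
Because the samples are independent, SE_diff = √(0.02030² + 0.01286²) = 0.02403.
Using z* = 1.960 for 95%, ME = 1.960 × 0.02403 = 0.04710.
p̂₁ − p̂₂ = -0.0080; interval -0.0080 ± 0.04710 gives (-0.055, 0.039).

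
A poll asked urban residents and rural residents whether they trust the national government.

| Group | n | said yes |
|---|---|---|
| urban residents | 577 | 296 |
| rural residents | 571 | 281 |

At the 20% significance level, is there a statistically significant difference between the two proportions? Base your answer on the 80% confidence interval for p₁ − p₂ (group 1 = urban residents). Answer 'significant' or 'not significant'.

not significant

First, p̂₁ = 296/577 = 0.5130; p̂₂ = 281/571 = 0.4921.
The two standard errors are √(0.5130×0.4870/577) = 0.02081 and √(0.4921×0.5079/571) = 0.02092.
Because the samples are independent, SE_diff = √(0.02081² + 0.02092²) = 0.02951.
Using z* = 1.282 for 80%, ME = 1.282 × 0.02951 = 0.03783.
p̂₁ − p̂₂ = 0.0209; interval 0.0209 ± 0.03783 gives (-0.01693, 0.05873).
The interval (-0.01693, 0.05873) contains 0, so the difference is not significant.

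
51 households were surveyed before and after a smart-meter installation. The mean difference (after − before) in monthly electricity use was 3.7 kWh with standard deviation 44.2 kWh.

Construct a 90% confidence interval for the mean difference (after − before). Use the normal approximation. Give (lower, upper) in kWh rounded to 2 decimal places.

(-6.48, 13.88)

Paired design: SE = s_d/√n = 44.2/√51 = 6.1892.
z* = 1.645; margin of error = 1.645 × 6.1892 = 10.1812.
3.7 ± 10.1812 → (-6.48, 13.88).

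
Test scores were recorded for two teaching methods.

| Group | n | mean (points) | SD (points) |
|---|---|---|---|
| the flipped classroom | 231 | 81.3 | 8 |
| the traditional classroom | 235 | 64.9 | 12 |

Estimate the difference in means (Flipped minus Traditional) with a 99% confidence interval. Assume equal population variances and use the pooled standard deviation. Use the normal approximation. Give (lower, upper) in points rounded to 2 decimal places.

(13.96, 18.84)

Pooled variance s_p² = [230·8² + 234·12²] / (231+235−2) = 104.3448, so s_p = 10.2149.
SE_diff = s_p·√(1/n₁ + 1/n₂) = 10.2149·√(1/231 + 1/235) = 0.9464.
z* = 2.576; margin = 2.576 × 0.9464 = 2.4379.
Difference = 81.3 − 64.9 = 16.4000.
16.4000 ± 2.4379 → (13.96, 18.84).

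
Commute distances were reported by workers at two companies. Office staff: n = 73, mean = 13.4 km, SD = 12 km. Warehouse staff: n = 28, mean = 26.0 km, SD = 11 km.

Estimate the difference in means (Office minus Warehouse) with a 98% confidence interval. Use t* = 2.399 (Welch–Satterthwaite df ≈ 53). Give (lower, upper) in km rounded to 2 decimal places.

(-18.62, -6.58)

Per-group SEs: s₁/√n₁ = 12/√73 = 1.4045, s₂/√n₂ = 11/√28 = 2.0788.
Unpooled SE of the difference: √(1.97262025 + 4.32140944) = 2.5088.
Margin of error = t* · SE = 2.399 × 2.5088 = 6.0186.
x̄₁ − x̄₂ = 13.4 − 26.0 = -12.6000.
CI: -12.6000 ± 6.0186 = (-18.62, -6.58).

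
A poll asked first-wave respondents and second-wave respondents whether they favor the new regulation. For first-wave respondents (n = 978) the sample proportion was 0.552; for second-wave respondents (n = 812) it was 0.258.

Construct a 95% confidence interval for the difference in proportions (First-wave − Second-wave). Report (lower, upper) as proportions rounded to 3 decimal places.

(0.251, 0.337)

The two standard errors are √(0.5520×0.4480/978) = 0.01590 and √(0.2580×0.7420/812) = 0.01535.
Because the samples are independent, SE_diff = √(0.01590² + 0.01535²) = 0.02210.
Using z* = 1.960 for 95%, ME = 1.960 × 0.02210 = 0.04332.
p̂₁ − p̂₂ = 0.2940; interval 0.2940 ± 0.04332 gives (0.251, 0.337).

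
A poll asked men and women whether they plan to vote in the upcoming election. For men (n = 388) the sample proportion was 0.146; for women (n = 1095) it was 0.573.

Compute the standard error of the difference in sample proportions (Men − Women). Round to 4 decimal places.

0.0233

The two standard errors are √(0.1460×0.8540/388) = 0.01793 and √(0.5730×0.4270/1095) = 0.01495.
Because the samples are independent, SE_diff = √(0.01793² + 0.01495²) = 0.02334.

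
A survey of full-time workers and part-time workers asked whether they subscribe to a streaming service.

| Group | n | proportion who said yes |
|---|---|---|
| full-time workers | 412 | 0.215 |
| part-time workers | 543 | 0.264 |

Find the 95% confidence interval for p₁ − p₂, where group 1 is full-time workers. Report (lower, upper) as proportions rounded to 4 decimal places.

(-0.1033, 0.0053)

Each SE is √(p̂(1−p̂)/n): √(0.2150·0.7850/412) = 0.02024 and √(0.2640·0.7360/543) = 0.01892.
SE(p̂₁ − p̂₂) = √(SE₁² + SE₂²) = √(0.0004096576 + 0.0003579664) = 0.02771, since the two samples are independent.
At 95% confidence z* = 1.960; margin = 1.960 × 0.02771 = 0.05431.
The difference is 0.2150 − 0.2640 = -0.0490, so the interval is -0.0490 ± 0.05431 = (-0.1033, 0.0053).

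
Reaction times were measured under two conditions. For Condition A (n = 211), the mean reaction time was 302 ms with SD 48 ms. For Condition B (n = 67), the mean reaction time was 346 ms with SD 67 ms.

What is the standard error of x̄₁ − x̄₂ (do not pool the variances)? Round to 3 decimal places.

Standard errors of each mean: 48/√211 = 3.3045 and 67/√67 = 8.1854.
SE(x̄₁ − x̄₂) = √(3.3045² + 8.1854²) = 8.8273 for independent samples with unequal variances.

8.827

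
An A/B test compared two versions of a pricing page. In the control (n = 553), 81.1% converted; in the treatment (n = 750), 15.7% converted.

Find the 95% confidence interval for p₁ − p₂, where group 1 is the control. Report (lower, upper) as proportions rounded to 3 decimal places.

SE₁ = √(p̂₁(1−p̂₁)/n₁) = √(0.8110·0.1890/553) = 0.01665; SE₂ = √(0.1570·0.8430/750) = 0.01328.
Independent samples: SE of the difference = √(SE₁² + SE₂²) = √(0.0002772225 + 0.0001763584) = 0.02130.
z* for 95% confidence is 1.960, so the margin of error is 1.960 × 0.02130 = 0.04175.
Point estimate p̂₁ − p̂₂ = 0.8110 − 0.1570 = 0.6540.
0.6540 ± 0.04175 → (0.612, 0.696).

(0.612, 0.696)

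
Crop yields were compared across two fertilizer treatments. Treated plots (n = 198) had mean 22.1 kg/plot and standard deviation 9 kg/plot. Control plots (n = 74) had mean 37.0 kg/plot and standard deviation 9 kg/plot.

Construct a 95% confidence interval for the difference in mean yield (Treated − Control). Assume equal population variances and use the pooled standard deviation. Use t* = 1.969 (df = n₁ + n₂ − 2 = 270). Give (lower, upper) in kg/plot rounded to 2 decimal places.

(-17.31, -12.49)

Pooled variance s_p² = [197·9² + 73·9²] / (198+74−2) = 81.0000, so s_p = 9.0000.
SE_diff = s_p·√(1/n₁ + 1/n₂) = 9.0000·√(1/198 + 1/74) = 1.2262.
t* = 1.969; margin = 1.969 × 1.2262 = 2.4144.
Difference = 22.1 − 37.0 = -14.9000.
-14.9000 ± 2.4144 → (-17.31, -12.49).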